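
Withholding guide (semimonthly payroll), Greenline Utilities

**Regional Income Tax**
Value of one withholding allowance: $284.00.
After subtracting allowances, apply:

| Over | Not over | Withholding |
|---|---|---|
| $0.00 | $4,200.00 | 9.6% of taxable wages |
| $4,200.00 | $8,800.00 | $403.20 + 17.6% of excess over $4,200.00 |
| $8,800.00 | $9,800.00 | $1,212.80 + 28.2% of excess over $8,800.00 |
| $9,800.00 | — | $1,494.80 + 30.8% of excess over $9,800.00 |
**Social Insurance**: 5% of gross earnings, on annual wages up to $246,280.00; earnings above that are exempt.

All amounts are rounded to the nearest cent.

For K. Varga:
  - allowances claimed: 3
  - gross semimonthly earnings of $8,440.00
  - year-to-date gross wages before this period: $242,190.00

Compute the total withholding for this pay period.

Regional Income Tax: taxable = $8,440.00 − 3×$284.00 = $7,588.00
  $403.20 + 17.6% × ($7,588.00 − $4,200.00) = $403.20 + 17.6% × $3,388.00 = $999.49
Social Insurance: cap $246,280.00 − YTD $242,190.00 = $4,090.00 subject; 5% × $4,090.00 = $204.50
Total: $999.49 + $204.50 = $1,203.99

$1,203.99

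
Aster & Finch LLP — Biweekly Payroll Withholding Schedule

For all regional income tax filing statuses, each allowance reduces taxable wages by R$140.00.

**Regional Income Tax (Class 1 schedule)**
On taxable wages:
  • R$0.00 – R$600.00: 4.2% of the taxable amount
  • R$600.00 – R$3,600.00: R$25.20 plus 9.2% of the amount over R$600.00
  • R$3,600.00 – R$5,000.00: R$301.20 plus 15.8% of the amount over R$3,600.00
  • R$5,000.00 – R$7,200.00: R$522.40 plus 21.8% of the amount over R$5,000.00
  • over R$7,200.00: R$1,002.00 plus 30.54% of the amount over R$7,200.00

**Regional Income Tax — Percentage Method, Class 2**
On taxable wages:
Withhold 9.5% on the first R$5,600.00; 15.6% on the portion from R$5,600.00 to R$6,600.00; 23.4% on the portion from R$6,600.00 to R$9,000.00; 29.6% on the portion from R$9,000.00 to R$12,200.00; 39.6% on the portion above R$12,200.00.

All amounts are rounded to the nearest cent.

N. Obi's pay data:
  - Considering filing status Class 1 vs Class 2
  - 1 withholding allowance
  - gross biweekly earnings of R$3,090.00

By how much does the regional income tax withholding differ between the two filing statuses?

Regional Income Tax (Class 1): taxable = R$3,090.00 − 1×R$140.00 = R$2,950.00
  R$25.20 + 9.2% × (R$2,950.00 − R$600.00) = R$25.20 + 9.2% × R$2,350.00 = R$241.40
Regional Income Tax (Class 2): taxable = R$3,090.00 − 1×R$140.00 = R$2,950.00
  9.5% × R$2,950.00 = R$280.25
Difference: |R$241.40 − R$280.25| = R$38.85 (higher under Class 2)

R$38.85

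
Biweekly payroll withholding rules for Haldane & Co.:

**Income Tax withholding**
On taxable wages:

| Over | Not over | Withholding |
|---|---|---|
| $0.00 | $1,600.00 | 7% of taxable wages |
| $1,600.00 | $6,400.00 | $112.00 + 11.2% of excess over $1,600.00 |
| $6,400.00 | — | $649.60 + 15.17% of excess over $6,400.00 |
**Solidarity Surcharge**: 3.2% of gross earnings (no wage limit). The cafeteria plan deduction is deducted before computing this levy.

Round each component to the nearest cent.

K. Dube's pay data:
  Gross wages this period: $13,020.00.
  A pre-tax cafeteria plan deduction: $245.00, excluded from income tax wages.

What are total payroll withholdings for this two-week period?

$2,025.49

Income Tax: taxable = $13,020.00 − $245.00 = $12,775.00
  $649.60 + 15.17% × ($12,775.00 − $6,400.00) = $649.60 + 15.17% × $6,375.00 = $1,616.69
Solidarity Surcharge: 3.2% × $12,775.00 = $408.80
Total: $1,616.69 + $408.80 = $2,025.49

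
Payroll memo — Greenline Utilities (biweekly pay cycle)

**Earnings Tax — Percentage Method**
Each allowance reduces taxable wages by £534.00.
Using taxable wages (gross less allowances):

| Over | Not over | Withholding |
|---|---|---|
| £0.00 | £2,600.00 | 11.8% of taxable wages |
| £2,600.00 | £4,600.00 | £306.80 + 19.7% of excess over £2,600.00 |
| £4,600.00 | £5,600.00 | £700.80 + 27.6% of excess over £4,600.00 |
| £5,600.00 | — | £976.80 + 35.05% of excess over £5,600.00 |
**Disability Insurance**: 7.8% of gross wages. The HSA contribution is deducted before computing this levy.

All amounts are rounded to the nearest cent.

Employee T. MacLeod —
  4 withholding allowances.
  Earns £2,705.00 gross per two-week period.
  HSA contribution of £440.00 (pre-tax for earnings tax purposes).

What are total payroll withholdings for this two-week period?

£191.89

Earnings Tax: taxable = £2,705.00 − £440.00 − 4×£534.00 = £129.00
  11.8% × £129.00 = £15.22
Disability Insurance: 7.8% × £2,265.00 = £176.67
Total: £15.22 + £176.67 = £191.89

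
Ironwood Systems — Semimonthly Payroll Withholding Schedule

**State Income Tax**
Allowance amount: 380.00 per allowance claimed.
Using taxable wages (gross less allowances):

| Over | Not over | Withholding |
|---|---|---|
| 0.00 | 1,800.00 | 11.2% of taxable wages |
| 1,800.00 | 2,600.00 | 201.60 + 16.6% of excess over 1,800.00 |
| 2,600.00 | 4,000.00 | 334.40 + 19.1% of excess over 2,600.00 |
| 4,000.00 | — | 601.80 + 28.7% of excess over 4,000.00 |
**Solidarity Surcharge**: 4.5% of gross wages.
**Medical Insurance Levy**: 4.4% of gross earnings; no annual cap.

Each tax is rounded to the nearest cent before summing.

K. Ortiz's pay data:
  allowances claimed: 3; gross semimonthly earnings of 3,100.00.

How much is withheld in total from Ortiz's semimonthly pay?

504.06

State Income Tax: taxable = 3,100.00 − 3×380.00 = 1,960.00
  201.60 + 16.6% × (1,960.00 − 1,800.00) = 201.60 + 16.6% × 160.00 = 228.16
Solidarity Surcharge: 4.5% × 3,100.00 = 139.50
Medical Insurance Levy: 4.4% × 3,100.00 = 136.40
Total: 228.16 + 139.50 + 136.40 = 504.06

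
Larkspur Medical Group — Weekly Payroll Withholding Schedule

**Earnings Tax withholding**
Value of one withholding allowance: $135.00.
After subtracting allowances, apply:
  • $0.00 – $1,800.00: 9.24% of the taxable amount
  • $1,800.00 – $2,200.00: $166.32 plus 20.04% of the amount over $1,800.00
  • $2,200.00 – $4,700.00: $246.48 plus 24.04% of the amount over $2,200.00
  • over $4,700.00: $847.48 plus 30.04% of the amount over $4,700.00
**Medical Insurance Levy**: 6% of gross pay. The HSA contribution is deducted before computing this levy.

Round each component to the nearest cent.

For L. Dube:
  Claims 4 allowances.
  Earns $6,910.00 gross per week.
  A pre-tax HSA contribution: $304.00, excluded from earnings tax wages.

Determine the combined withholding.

$1,654.19

Earnings Tax: taxable = $6,910.00 − $304.00 − 4×$135.00 = $6,066.00
  $847.48 + 30.04% × ($6,066.00 − $4,700.00) = $847.48 + 30.04% × $1,366.00 = $1,257.83
Medical Insurance Levy: 6% × $6,606.00 = $396.36
Total: $1,257.83 + $396.36 = $1,654.19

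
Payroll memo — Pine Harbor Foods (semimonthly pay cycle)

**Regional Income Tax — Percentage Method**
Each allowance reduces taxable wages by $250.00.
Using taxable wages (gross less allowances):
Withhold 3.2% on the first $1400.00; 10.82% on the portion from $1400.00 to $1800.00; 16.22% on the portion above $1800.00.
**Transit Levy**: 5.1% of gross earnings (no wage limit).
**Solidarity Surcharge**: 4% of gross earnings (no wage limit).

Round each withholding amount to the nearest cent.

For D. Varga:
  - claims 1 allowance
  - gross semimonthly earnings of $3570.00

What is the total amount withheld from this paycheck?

$659.49

Regional Income Tax: taxable = $3570.00 − 1×$250.00 = $3320.00
  $88.08 + 16.22% × ($3320.00 − $1800.00) = $88.08 + 16.22% × $1520.00 = $334.62
Transit Levy: 5.1% × $3570.00 = $182.07
Solidarity Surcharge: 4% × $3570.00 = $142.80
Total: $334.62 + $182.07 + $142.80 = $659.49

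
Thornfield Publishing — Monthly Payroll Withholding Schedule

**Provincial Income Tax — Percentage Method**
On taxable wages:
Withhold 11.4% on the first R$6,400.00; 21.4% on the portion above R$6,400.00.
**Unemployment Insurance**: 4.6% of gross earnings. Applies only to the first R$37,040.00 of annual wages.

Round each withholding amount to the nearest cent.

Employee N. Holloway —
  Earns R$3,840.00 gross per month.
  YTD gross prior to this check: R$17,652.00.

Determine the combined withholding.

Provincial Income Tax: taxable = R$3,840.00
  11.4% × R$3,840.00 = R$437.76
Unemployment Insurance: 4.6% × R$3,840.00 = R$176.64
Total: R$437.76 + R$176.64 = R$614.40

R$614.40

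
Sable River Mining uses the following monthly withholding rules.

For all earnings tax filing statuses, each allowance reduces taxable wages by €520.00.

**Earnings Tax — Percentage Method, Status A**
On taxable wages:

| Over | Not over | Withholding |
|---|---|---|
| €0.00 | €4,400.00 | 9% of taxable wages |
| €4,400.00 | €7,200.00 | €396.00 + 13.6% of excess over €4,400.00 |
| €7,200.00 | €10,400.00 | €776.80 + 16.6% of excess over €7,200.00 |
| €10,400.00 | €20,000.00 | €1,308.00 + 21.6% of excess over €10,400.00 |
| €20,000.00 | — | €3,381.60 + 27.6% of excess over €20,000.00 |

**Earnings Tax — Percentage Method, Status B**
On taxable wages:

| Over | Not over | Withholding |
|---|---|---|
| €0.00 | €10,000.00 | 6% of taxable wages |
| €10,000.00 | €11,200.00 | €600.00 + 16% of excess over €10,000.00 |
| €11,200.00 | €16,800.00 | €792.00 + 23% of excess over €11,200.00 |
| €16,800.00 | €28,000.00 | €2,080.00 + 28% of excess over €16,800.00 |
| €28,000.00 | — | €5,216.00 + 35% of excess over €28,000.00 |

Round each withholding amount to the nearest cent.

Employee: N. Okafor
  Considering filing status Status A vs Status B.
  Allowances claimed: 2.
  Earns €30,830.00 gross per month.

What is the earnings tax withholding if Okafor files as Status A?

Earnings Tax (Status A): taxable = €30,830.00 − 2×€520.00 = €29,790.00
  €3,381.60 + 27.6% × (€29,790.00 − €20,000.00) = €3,381.60 + 27.6% × €9,790.00 = €6,083.64

€6,083.64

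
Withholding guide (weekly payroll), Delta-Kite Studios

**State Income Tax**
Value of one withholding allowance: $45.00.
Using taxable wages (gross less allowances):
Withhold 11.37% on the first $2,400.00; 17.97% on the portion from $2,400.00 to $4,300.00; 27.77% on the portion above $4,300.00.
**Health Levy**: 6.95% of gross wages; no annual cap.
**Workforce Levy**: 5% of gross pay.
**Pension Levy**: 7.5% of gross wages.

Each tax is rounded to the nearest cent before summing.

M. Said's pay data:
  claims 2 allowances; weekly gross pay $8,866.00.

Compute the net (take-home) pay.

State Income Tax: taxable = $8,866.00 − 2×$45.00 = $8,776.00
  $614.31 + 27.77% × ($8,776.00 − $4,300.00) = $614.31 + 27.77% × $4,476.00 = $1,857.30
Health Levy: 6.95% × $8,866.00 = $616.19
Workforce Levy: 5% × $8,866.00 = $443.30
Pension Levy: 7.5% × $8,866.00 = $664.95
Total withheld: $1,857.30 + $616.19 + $443.30 + $664.95 = $3,581.74
Net pay: $8,866.00 − $3,581.74 = $5,284.26

$5,284.26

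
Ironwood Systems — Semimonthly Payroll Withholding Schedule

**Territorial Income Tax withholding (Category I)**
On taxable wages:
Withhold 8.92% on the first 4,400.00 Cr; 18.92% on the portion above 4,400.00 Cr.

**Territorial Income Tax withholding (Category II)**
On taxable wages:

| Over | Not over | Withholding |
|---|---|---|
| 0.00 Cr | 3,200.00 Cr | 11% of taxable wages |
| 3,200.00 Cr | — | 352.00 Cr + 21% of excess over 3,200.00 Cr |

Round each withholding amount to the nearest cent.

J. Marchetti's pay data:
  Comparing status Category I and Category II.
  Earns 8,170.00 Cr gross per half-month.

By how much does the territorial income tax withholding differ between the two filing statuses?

289.94 Cr

Territorial Income Tax (Category I): taxable = 8,170.00 Cr
  392.48 Cr + 18.92% × (8,170.00 Cr − 4,400.00 Cr) = 392.48 Cr + 18.92% × 3,770.00 Cr = 1,105.76 Cr
Territorial Income Tax (Category II): taxable = 8,170.00 Cr
  352.00 Cr + 21% × (8,170.00 Cr − 3,200.00 Cr) = 352.00 Cr + 21% × 4,970.00 Cr = 1,395.70 Cr
Difference: |1,105.76 Cr − 1,395.70 Cr| = 289.94 Cr (higher under Category II)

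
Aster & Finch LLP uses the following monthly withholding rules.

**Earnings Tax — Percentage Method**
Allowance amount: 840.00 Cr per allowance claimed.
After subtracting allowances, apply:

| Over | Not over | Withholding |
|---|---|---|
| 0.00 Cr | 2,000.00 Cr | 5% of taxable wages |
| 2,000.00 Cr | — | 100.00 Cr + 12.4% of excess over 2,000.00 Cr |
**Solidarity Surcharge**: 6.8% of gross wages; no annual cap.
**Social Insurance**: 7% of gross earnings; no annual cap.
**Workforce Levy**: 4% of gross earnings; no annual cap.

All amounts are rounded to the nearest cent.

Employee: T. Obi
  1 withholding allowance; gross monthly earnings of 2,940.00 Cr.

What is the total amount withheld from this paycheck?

635.72 Cr

Earnings Tax: taxable = 2,940.00 Cr − 1×840.00 Cr = 2,100.00 Cr
  100.00 Cr + 12.4% × (2,100.00 Cr − 2,000.00 Cr) = 100.00 Cr + 12.4% × 100.00 Cr = 112.40 Cr
Solidarity Surcharge: 6.8% × 2,940.00 Cr = 199.92 Cr
Social Insurance: 7% × 2,940.00 Cr = 205.80 Cr
Workforce Levy: 4% × 2,940.00 Cr = 117.60 Cr
Total: 112.40 Cr + 199.92 Cr + 205.80 Cr + 117.60 Cr = 635.72 Cr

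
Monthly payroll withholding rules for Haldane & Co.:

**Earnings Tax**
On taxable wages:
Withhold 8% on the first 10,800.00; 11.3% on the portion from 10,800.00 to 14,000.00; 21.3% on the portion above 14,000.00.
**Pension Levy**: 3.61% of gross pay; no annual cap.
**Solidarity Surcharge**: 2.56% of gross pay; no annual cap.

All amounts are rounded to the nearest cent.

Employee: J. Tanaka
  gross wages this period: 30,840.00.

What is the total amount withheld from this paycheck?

6,715.34

Earnings Tax: taxable = 30,840.00
  1,225.60 + 21.3% × (30,840.00 − 14,000.00) = 1,225.60 + 21.3% × 16,840.00 = 4,812.52
Pension Levy: 3.61% × 30,840.00 = 1,113.32
Solidarity Surcharge: 2.56% × 30,840.00 = 789.50
Total: 4,812.52 + 1,113.32 + 789.50 = 6,715.34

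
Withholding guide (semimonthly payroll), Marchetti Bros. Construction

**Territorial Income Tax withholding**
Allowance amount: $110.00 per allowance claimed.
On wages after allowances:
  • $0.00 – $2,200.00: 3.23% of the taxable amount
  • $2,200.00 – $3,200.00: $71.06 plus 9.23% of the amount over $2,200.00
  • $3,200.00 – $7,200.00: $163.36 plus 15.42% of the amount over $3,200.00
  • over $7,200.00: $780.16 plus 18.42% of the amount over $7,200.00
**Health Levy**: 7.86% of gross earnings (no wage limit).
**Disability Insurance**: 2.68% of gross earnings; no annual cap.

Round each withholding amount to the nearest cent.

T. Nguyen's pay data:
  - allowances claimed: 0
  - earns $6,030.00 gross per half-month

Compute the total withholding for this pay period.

Territorial Income Tax: taxable = $6,030.00
  $163.36 + 15.42% × ($6,030.00 − $3,200.00) = $163.36 + 15.42% × $2,830.00 = $599.75
Health Levy: 7.86% × $6,030.00 = $473.96
Disability Insurance: 2.68% × $6,030.00 = $161.60
Total: $599.75 + $473.96 + $161.60 = $1,235.31

$1,235.31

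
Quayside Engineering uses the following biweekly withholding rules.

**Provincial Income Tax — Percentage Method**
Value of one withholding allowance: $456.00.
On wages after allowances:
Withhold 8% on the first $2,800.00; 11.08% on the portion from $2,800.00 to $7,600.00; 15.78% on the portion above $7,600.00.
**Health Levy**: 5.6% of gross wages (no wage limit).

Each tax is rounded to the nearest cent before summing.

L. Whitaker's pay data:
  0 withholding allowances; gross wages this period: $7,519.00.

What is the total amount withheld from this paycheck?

Provincial Income Tax: taxable = $7,519.00
  $224.00 + 11.08% × ($7,519.00 − $2,800.00) = $224.00 + 11.08% × $4,719.00 = $746.87
Health Levy: 5.6% × $7,519.00 = $421.06
Total: $746.87 + $421.06 = $1,167.93

$1,167.93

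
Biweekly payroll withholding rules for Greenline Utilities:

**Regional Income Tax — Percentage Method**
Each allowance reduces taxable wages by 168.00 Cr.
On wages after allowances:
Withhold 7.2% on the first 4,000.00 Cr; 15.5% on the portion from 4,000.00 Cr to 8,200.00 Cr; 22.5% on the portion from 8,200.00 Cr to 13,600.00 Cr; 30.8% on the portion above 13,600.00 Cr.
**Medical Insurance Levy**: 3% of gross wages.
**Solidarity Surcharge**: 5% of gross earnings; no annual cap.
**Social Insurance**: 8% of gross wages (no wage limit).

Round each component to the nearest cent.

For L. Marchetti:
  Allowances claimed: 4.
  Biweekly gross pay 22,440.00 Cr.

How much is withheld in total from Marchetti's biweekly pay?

8,260.14 Cr

Regional Income Tax: taxable = 22,440.00 Cr − 4×168.00 Cr = 21,768.00 Cr
  2,154.00 Cr + 30.8% × (21,768.00 Cr − 13,600.00 Cr) = 2,154.00 Cr + 30.8% × 8,168.00 Cr = 4,669.74 Cr
Medical Insurance Levy: 3% × 22,440.00 Cr = 673.20 Cr
Solidarity Surcharge: 5% × 22,440.00 Cr = 1,122.00 Cr
Social Insurance: 8% × 22,440.00 Cr = 1,795.20 Cr
Total: 4,669.74 Cr + 673.20 Cr + 1,122.00 Cr + 1,795.20 Cr = 8,260.14 Cr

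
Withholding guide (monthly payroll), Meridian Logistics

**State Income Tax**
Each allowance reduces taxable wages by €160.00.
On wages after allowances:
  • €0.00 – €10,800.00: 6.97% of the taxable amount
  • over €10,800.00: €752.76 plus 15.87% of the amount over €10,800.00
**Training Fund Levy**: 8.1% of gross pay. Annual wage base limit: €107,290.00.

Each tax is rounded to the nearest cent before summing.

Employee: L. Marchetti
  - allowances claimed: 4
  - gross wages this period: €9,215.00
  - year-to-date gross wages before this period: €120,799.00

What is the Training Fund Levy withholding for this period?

Training Fund Levy: YTD €120,799.00 ≥ cap €107,290.00 → €0.00

€0.00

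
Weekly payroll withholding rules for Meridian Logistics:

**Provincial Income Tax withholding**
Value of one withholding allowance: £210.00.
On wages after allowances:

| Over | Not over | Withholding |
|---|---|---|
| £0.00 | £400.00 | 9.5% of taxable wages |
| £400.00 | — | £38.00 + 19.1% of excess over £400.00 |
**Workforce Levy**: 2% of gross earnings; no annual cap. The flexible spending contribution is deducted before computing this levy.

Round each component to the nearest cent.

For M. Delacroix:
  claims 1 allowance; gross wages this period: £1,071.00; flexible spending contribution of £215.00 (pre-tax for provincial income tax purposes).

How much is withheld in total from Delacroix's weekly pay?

Provincial Income Tax: taxable = £1,071.00 − £215.00 − 1×£210.00 = £646.00
  £38.00 + 19.1% × (£646.00 − £400.00) = £38.00 + 19.1% × £246.00 = £84.99
Workforce Levy: 2% × £856.00 = £17.12
Total: £84.99 + £17.12 = £102.11

£102.11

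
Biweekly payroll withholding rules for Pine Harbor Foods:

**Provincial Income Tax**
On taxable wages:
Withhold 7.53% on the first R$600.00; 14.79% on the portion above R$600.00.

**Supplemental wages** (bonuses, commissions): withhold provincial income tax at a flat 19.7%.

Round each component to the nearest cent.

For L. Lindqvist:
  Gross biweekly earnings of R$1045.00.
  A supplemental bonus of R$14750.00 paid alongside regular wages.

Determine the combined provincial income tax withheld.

Provincial Income Tax: taxable = R$1045.00
  R$45.18 + 14.79% × (R$1045.00 − R$600.00) = R$45.18 + 14.79% × R$445.00 = R$111.00
Supplemental (19.7% flat on bonus): 19.7% × R$14750.00 = R$2905.75
Total provincial income tax: R$111.00 + R$2905.75 = R$3016.75

R$3016.75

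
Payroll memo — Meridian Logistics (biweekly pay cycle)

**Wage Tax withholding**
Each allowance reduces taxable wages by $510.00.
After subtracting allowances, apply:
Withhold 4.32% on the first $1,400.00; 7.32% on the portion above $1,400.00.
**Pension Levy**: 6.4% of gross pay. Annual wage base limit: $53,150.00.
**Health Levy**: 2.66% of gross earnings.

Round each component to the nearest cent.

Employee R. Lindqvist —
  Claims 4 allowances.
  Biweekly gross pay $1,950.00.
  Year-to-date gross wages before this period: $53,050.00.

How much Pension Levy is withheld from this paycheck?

$6.40

Pension Levy: cap $53,150.00 − YTD $53,050.00 = $100.00 subject; 6.4% × $100.00 = $6.40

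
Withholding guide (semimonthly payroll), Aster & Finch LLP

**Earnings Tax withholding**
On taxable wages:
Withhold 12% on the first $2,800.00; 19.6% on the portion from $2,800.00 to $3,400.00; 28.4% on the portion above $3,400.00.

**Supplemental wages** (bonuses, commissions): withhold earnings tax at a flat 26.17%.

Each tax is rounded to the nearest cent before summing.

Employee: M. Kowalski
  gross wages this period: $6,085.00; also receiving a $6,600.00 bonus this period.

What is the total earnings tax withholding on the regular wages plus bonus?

$2,943.36

Earnings Tax: taxable = $6,085.00
  $453.60 + 28.4% × ($6,085.00 − $3,400.00) = $453.60 + 28.4% × $2,685.00 = $1,216.14
Supplemental (26.17% flat on bonus): 26.17% × $6,600.00 = $1,727.22
Total earnings tax: $1,216.14 + $1,727.22 = $2,943.36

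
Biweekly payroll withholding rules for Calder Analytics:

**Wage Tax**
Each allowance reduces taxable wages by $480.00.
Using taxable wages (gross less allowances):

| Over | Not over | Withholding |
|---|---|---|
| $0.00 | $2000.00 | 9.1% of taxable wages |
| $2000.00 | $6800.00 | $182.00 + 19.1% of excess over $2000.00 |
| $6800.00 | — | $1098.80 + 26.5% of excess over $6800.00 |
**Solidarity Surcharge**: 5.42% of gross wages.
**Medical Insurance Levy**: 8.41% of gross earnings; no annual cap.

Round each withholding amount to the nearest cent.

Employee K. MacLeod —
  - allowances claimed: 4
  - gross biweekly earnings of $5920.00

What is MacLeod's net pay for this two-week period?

Wage Tax: taxable = $5920.00 − 4×$480.00 = $4000.00
  $182.00 + 19.1% × ($4000.00 − $2000.00) = $182.00 + 19.1% × $2000.00 = $564.00
Solidarity Surcharge: 5.42% × $5920.00 = $320.86
Medical Insurance Levy: 8.41% × $5920.00 = $497.87
Total withheld: $564.00 + $320.86 + $497.87 = $1382.73
Net pay: $5920.00 − $1382.73 = $4537.27

$4537.27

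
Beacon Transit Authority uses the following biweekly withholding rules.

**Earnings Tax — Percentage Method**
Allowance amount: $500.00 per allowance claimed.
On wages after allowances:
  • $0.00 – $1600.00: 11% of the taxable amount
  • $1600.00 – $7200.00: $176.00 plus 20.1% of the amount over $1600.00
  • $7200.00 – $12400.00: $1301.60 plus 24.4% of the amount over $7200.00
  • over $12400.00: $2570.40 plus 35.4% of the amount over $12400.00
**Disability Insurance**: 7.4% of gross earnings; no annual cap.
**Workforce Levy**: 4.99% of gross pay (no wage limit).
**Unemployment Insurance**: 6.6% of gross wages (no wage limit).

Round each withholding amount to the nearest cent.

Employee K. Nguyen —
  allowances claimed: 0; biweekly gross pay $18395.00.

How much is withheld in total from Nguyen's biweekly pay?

$8185.84

Earnings Tax: taxable = $18395.00
  $2570.40 + 35.4% × ($18395.00 − $12400.00) = $2570.40 + 35.4% × $5995.00 = $4692.63
Disability Insurance: 7.4% × $18395.00 = $1361.23
Workforce Levy: 4.99% × $18395.00 = $917.91
Unemployment Insurance: 6.6% × $18395.00 = $1214.07
Total: $4692.63 + $1361.23 + $917.91 + $1214.07 = $8185.84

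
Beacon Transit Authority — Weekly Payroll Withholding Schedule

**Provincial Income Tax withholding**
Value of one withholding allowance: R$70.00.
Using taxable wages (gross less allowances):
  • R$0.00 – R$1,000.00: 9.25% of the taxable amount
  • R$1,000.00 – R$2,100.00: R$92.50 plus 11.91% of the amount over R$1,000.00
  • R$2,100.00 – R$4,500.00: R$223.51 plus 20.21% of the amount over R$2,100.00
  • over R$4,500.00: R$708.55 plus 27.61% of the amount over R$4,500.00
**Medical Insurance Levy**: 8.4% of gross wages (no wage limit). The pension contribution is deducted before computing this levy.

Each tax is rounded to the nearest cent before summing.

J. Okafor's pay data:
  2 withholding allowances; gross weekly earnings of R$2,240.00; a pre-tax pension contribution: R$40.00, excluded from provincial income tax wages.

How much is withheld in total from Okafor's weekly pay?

Provincial Income Tax: taxable = R$2,240.00 − R$40.00 − 2×R$70.00 = R$2,060.00
  R$92.50 + 11.91% × (R$2,060.00 − R$1,000.00) = R$92.50 + 11.91% × R$1,060.00 = R$218.75
Medical Insurance Levy: 8.4% × R$2,200.00 = R$184.80
Total: R$218.75 + R$184.80 = R$403.55

R$403.55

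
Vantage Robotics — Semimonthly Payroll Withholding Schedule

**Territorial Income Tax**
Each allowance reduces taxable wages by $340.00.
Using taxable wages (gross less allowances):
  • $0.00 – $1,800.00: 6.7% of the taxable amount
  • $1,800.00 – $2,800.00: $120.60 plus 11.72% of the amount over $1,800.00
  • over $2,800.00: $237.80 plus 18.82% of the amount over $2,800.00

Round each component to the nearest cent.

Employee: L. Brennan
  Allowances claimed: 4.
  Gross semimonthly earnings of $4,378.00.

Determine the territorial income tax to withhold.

Territorial Income Tax: taxable = $4,378.00 − 4×$340.00 = $3,018.00
  $237.80 + 18.82% × ($3,018.00 − $2,800.00) = $237.80 + 18.82% × $218.00 = $278.83

$278.83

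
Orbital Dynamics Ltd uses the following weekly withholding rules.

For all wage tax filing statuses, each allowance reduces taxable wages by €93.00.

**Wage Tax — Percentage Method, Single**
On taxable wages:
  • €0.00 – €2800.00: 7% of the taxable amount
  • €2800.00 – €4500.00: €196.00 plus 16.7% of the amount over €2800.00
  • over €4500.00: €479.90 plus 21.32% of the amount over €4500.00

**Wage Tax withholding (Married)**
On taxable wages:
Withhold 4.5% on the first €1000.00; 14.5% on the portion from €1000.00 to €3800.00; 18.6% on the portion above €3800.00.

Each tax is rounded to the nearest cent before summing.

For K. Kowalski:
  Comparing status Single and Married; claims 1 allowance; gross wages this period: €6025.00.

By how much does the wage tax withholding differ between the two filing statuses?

€62.35

Wage Tax (Single): taxable = €6025.00 − 1×€93.00 = €5932.00
  €479.90 + 21.32% × (€5932.00 − €4500.00) = €479.90 + 21.32% × €1432.00 = €785.20
Wage Tax (Married): taxable = €6025.00 − 1×€93.00 = €5932.00
  €451.00 + 18.6% × (€5932.00 − €3800.00) = €451.00 + 18.6% × €2132.00 = €847.55
Difference: |€785.20 − €847.55| = €62.35 (higher under Married)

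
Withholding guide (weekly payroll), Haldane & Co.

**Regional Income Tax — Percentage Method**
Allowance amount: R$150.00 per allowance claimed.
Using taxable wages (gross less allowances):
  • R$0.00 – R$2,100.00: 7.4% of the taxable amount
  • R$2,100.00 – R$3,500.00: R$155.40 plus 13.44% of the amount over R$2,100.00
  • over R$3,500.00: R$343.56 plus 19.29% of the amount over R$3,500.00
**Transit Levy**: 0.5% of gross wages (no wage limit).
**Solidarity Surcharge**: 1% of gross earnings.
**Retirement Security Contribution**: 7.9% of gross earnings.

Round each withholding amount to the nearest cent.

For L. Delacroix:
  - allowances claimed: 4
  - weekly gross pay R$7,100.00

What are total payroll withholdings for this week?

Regional Income Tax: taxable = R$7,100.00 − 4×R$150.00 = R$6,500.00
  R$343.56 + 19.29% × (R$6,500.00 − R$3,500.00) = R$343.56 + 19.29% × R$3,000.00 = R$922.26
Transit Levy: 0.5% × R$7,100.00 = R$35.50
Solidarity Surcharge: 1% × R$7,100.00 = R$71.00
Retirement Security Contribution: 7.9% × R$7,100.00 = R$560.90
Total: R$922.26 + R$35.50 + R$71.00 + R$560.90 = R$1,589.66

R$1,589.66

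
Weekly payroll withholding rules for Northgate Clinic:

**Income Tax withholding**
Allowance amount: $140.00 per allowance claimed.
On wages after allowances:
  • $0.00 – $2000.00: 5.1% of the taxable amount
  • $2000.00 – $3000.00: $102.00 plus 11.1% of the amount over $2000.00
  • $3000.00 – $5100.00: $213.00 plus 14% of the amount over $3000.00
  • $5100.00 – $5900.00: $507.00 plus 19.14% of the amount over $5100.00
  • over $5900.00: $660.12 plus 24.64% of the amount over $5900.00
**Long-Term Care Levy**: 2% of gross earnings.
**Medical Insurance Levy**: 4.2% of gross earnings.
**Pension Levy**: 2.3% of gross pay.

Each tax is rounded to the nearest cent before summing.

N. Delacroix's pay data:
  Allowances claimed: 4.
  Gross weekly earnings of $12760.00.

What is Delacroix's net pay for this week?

$9462.96

Income Tax: taxable = $12760.00 − 4×$140.00 = $12200.00
  $660.12 + 24.64% × ($12200.00 − $5900.00) = $660.12 + 24.64% × $6300.00 = $2212.44
Long-Term Care Levy: 2% × $12760.00 = $255.20
Medical Insurance Levy: 4.2% × $12760.00 = $535.92
Pension Levy: 2.3% × $12760.00 = $293.48
Total withheld: $2212.44 + $255.20 + $535.92 + $293.48 = $3297.04
Net pay: $12760.00 − $3297.04 = $9462.96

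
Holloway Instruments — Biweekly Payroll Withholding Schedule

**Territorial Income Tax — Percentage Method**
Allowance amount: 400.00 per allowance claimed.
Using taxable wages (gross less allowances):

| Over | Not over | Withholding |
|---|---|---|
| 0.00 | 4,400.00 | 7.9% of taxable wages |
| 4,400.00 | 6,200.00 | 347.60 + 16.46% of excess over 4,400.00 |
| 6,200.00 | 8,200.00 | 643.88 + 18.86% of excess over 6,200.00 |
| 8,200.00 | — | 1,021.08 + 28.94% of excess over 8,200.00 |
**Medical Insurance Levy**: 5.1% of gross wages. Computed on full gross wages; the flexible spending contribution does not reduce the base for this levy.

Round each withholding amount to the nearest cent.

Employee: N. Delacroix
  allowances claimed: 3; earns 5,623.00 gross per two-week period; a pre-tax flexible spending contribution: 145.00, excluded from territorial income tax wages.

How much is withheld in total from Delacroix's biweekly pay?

Territorial Income Tax: taxable = 5,623.00 − 145.00 − 3×400.00 = 4,278.00
  7.9% × 4,278.00 = 337.96
Medical Insurance Levy: 5.1% × 5,623.00 = 286.77
Total: 337.96 + 286.77 = 624.73

624.73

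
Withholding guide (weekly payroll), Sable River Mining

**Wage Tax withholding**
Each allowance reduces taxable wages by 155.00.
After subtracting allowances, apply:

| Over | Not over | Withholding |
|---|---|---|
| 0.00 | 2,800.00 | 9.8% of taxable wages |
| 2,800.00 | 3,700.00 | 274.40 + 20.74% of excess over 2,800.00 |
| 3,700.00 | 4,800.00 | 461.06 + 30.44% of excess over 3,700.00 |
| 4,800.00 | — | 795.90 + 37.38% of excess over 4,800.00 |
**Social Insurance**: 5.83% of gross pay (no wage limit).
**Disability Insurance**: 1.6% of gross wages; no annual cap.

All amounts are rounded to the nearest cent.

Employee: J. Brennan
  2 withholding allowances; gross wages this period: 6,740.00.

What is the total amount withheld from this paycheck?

1,905.97

Wage Tax: taxable = 6,740.00 − 2×155.00 = 6,430.00
  795.90 + 37.38% × (6,430.00 − 4,800.00) = 795.90 + 37.38% × 1,630.00 = 1,405.19
Social Insurance: 5.83% × 6,740.00 = 392.94
Disability Insurance: 1.6% × 6,740.00 = 107.84
Total: 1,405.19 + 392.94 + 107.84 = 1,905.97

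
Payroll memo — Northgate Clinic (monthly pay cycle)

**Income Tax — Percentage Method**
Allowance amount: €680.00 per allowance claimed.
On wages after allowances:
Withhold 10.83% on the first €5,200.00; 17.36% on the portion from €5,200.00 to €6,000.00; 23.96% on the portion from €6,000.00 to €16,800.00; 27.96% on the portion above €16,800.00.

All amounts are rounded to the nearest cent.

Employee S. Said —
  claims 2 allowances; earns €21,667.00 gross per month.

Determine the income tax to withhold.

Income Tax: taxable = €21,667.00 − 2×€680.00 = €20,307.00
  €3,289.72 + 27.96% × (€20,307.00 − €16,800.00) = €3,289.72 + 27.96% × €3,507.00 = €4,270.28

€4,270.28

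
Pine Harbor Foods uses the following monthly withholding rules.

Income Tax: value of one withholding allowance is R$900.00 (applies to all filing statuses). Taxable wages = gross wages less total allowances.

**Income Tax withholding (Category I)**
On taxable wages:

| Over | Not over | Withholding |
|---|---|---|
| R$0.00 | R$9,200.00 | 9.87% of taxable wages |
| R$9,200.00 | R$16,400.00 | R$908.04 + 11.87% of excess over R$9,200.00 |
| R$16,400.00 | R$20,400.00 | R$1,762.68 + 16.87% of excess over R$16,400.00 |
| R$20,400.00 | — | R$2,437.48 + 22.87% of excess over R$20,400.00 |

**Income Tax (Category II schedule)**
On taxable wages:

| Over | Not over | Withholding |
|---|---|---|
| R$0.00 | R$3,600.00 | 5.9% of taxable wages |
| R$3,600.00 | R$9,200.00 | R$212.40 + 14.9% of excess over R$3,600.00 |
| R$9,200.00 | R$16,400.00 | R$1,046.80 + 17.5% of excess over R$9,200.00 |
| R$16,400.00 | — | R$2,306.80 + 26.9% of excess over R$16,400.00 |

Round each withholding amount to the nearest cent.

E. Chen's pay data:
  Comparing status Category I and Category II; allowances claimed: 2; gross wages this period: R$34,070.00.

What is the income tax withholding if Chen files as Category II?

R$6,575.83

Income Tax (Category II): taxable = R$34,070.00 − 2×R$900.00 = R$32,270.00
  R$2,306.80 + 26.9% × (R$32,270.00 − R$16,400.00) = R$2,306.80 + 26.9% × R$15,870.00 = R$6,575.83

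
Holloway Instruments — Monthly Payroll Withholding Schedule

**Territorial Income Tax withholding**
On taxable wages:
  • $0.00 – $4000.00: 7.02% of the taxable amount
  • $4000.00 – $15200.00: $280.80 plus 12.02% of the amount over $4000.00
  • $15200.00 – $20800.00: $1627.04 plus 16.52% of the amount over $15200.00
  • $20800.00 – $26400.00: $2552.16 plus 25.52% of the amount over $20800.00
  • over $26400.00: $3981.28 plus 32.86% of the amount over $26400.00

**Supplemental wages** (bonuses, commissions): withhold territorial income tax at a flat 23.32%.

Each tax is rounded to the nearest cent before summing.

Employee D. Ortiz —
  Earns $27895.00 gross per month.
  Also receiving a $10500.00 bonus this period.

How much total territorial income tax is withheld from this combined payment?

$6921.14

Territorial Income Tax: taxable = $27895.00
  $3981.28 + 32.86% × ($27895.00 − $26400.00) = $3981.28 + 32.86% × $1495.00 = $4472.54
Supplemental (23.32% flat on bonus): 23.32% × $10500.00 = $2448.60
Total territorial income tax: $4472.54 + $2448.60 = $6921.14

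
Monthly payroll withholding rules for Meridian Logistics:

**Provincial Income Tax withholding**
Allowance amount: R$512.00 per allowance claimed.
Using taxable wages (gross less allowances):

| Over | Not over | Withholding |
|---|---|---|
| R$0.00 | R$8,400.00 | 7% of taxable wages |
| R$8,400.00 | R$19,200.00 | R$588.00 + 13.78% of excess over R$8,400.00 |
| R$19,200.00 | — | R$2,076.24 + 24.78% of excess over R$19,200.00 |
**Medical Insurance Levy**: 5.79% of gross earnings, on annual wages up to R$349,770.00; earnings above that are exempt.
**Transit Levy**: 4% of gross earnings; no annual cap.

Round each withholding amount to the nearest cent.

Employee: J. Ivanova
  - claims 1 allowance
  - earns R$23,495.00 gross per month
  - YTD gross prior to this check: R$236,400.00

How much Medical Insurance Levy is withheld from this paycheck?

R$1,360.36

Medical Insurance Levy: 5.79% × R$23,495.00 = R$1,360.36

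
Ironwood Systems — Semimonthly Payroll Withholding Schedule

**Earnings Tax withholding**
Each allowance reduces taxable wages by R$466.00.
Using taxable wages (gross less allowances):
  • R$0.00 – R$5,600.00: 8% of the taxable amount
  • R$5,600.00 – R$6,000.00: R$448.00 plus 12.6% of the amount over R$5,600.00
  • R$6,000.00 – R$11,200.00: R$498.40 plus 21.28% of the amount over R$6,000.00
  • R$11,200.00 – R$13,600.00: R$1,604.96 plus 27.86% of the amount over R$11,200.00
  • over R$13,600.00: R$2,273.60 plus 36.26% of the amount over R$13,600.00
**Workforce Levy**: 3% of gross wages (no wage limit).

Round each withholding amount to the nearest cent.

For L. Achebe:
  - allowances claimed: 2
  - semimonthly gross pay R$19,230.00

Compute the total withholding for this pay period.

R$4,553.99

Earnings Tax: taxable = R$19,230.00 − 2×R$466.00 = R$18,298.00
  R$2,273.60 + 36.26% × (R$18,298.00 − R$13,600.00) = R$2,273.60 + 36.26% × R$4,698.00 = R$3,977.09
Workforce Levy: 3% × R$19,230.00 = R$576.90
Total: R$3,977.09 + R$576.90 = R$4,553.99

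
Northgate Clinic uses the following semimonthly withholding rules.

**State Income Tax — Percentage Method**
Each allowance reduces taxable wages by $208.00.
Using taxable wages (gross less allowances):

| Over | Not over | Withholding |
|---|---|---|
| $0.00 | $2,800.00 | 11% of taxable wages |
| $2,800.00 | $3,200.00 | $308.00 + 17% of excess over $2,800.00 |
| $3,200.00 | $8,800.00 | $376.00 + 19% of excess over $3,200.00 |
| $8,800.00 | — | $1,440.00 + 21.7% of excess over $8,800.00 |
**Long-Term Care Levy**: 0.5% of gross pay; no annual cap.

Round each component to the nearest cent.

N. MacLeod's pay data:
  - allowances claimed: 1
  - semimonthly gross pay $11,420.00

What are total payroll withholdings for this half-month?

$2,020.50

State Income Tax: taxable = $11,420.00 − 1×$208.00 = $11,212.00
  $1,440.00 + 21.7% × ($11,212.00 − $8,800.00) = $1,440.00 + 21.7% × $2,412.00 = $1,963.40
Long-Term Care Levy: 0.5% × $11,420.00 = $57.10
Total: $1,963.40 + $57.10 = $2,020.50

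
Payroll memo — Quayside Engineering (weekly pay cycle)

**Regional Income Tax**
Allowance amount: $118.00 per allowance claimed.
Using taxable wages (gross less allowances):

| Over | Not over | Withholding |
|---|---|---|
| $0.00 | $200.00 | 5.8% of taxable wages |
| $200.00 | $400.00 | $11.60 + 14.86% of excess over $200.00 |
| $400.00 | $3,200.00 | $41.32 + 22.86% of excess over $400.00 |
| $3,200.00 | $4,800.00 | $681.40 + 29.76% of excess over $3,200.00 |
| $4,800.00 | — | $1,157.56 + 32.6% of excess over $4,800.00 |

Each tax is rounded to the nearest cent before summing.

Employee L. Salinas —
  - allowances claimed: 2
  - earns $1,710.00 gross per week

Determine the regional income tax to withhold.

$286.84

Regional Income Tax: taxable = $1,710.00 − 2×$118.00 = $1,474.00
  $41.32 + 22.86% × ($1,474.00 − $400.00) = $41.32 + 22.86% × $1,074.00 = $286.84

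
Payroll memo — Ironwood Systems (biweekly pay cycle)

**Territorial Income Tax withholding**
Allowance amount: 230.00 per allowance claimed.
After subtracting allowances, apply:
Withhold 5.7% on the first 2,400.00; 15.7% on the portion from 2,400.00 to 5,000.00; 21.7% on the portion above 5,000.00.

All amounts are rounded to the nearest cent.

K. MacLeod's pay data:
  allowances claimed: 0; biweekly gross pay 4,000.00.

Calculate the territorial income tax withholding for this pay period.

388.00

Territorial Income Tax: taxable = 4,000.00
  136.80 + 15.7% × (4,000.00 − 2,400.00) = 136.80 + 15.7% × 1,600.00 = 388.00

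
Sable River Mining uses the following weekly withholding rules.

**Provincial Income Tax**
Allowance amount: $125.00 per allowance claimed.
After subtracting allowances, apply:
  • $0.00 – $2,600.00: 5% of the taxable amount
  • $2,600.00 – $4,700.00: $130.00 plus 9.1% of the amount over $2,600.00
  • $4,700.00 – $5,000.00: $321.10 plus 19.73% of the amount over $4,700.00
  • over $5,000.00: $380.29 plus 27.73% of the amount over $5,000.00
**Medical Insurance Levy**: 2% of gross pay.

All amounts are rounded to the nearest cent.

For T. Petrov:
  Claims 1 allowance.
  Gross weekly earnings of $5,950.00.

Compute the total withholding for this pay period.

$728.06

Provincial Income Tax: taxable = $5,950.00 − 1×$125.00 = $5,825.00
  $380.29 + 27.73% × ($5,825.00 − $5,000.00) = $380.29 + 27.73% × $825.00 = $609.06
Medical Insurance Levy: 2% × $5,950.00 = $119.00
Total: $609.06 + $119.00 = $728.06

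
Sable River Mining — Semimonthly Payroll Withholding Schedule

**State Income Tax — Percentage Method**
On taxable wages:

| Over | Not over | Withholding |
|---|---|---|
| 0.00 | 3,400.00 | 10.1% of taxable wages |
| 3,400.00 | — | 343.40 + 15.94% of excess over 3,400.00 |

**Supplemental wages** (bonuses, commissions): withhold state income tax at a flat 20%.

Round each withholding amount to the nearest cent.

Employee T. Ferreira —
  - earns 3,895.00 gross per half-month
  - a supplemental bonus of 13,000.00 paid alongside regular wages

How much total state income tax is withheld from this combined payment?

State Income Tax: taxable = 3,895.00
  343.40 + 15.94% × (3,895.00 − 3,400.00) = 343.40 + 15.94% × 495.00 = 422.30
Supplemental (20% flat on bonus): 20% × 13,000.00 = 2,600.00
Total state income tax: 422.30 + 2,600.00 = 3,022.30

3,022.30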